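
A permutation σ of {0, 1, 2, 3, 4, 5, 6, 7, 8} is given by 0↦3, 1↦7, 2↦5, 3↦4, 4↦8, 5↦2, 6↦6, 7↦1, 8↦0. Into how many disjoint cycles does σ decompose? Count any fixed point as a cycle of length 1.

Cycle decomposition: (0 3 4 8) (1 7) (2 5) (6).
4 cycles.

4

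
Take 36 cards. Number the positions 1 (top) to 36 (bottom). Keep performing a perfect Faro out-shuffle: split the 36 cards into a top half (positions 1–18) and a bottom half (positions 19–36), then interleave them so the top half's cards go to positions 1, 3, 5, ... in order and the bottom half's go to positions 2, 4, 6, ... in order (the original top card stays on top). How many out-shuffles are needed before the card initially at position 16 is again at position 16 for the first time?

3

Follow position 16 under repeated out-shuffles:
16 → 31 → 26 → 16
It first returns after 3 out-shuffles.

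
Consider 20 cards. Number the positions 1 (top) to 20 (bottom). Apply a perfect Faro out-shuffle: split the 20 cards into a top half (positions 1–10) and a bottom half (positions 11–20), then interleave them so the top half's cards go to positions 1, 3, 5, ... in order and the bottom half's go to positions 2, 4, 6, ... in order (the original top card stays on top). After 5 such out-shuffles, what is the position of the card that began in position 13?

Track the card's position through each out-shuffle:
13 → 6 → 11 → 2 → 3 → 5

5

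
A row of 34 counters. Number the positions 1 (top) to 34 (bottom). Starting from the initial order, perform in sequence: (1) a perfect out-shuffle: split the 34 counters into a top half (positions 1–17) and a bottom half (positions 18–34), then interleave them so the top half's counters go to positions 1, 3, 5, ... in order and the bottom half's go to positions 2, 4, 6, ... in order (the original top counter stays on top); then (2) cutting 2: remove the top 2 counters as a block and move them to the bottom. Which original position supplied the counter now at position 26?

Undo the operations in reverse order, starting from position 26:
  undo op 2 (cut 2): 26 ← 28
  undo op 1 (out-shuffle, from bottom half): 28 ← 31
So the counter at position 26 came from original position 31.

31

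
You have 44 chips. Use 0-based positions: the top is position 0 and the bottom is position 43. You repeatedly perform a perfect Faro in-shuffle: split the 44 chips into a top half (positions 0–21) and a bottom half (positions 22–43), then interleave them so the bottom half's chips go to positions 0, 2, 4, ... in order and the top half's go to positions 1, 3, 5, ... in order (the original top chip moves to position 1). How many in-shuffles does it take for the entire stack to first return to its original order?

12

The in-shuffle permutes the 44 positions with cycle lengths [2, 4, 4, 4, 6, 12, 12].
Every chip is home exactly when every cycle has completed a whole number of laps, i.e. after lcm(2, 4, 6, 12) = 12 in-shuffles.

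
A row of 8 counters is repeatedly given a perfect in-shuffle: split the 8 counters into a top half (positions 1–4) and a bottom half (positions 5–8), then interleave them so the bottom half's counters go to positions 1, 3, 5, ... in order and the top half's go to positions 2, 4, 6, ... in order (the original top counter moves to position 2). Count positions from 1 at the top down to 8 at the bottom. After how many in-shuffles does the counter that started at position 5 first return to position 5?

Follow position 5 under repeated in-shuffles:
5 → 1 → 2 → 4 → 8 → 7 → 5
It first returns after 6 in-shuffles.

6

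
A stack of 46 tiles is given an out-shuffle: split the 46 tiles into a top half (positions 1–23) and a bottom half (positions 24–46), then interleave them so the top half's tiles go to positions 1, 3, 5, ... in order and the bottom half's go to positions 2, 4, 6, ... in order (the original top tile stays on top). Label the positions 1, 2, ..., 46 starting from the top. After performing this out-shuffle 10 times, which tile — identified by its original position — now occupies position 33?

Work backwards from position 33, undoing one out-shuffle at a time:
33 ← 17 ← 9 ← 5 ← 3 ← 2 ← 24 ← 35 ← 18 ← 32 ← 39
So the tile now at position 33 started at position 39.

39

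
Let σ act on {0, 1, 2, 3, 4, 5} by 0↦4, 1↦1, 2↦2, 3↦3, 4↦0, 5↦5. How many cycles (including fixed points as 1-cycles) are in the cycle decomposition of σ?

5

Cycle decomposition: (0 4) (1) (2) (3) (5).
5 cycles.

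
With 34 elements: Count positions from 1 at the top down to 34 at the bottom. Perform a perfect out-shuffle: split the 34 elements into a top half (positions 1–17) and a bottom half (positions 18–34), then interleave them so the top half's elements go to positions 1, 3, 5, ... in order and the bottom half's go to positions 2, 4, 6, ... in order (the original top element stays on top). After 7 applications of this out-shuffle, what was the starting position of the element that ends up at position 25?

Work backwards from position 25, undoing one out-shuffle at a time:
25 ← 13 ← 7 ← 4 ← 19 ← 10 ← 22 ← 28
So the element now at position 25 started at position 28.

28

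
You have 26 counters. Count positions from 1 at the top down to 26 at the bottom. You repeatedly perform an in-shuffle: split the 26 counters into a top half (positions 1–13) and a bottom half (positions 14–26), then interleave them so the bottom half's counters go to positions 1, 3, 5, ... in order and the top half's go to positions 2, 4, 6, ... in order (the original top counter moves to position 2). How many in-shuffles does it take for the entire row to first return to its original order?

The in-shuffle permutes the 26 positions with cycle lengths [2, 6, 18].
Every counter is home exactly when every cycle has completed a whole number of laps, i.e. after lcm(2, 6, 18) = 18 in-shuffles.

18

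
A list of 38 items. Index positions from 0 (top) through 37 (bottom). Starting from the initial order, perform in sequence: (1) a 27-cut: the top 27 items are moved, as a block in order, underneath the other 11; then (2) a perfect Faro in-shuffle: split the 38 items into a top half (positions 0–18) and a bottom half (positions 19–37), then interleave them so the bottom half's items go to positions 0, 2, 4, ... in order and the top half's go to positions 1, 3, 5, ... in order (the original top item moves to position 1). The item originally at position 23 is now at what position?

Track the item from position 23 forward through each operation:
  after op 1 (cut 27): 23 → 34
  after op 2 (in-shuffle): 34 → 30

30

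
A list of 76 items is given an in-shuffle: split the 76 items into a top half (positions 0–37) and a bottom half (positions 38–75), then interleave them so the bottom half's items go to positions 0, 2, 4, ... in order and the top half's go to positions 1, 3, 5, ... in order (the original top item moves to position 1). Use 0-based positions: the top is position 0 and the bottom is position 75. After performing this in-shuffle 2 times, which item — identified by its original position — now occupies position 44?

Work backwards from position 44, undoing one in-shuffle at a time:
44 ← 60 ← 68
So the item now at position 44 started at position 68.

68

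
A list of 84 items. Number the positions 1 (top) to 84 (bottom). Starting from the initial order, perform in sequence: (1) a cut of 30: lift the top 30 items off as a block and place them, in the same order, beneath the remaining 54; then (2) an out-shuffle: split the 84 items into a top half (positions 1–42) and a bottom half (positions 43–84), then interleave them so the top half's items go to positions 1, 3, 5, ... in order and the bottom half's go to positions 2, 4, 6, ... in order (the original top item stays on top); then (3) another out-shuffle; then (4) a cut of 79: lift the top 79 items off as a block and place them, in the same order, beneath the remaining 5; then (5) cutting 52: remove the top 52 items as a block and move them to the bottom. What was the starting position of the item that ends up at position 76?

82

Undo the operations in reverse order, starting from position 76:
  undo op 5 (cut 52): 76 ← 44
  undo op 4 (cut 79): 44 ← 39
  undo op 3 (out-shuffle, from top half): 39 ← 20
  undo op 2 (out-shuffle, from bottom half): 20 ← 52
  undo op 1 (cut 30): 52 ← 82
So the item at position 76 came from original position 82.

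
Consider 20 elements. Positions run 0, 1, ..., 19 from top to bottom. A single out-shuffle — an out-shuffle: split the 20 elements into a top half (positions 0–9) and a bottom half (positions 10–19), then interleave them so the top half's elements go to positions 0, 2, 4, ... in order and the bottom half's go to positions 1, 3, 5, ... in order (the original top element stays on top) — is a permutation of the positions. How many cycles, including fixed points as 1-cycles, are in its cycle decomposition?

3

Trace each unvisited position around until it returns:
(0) (1 2 4 8 16 13 ... len 18) (19)
3 cycles in total.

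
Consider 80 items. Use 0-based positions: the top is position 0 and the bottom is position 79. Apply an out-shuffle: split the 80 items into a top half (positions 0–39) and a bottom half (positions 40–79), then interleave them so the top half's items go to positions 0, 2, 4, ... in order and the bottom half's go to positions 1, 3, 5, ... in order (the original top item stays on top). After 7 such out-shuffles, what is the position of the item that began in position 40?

Track the item's position through each out-shuffle:
40 → 1 → 2 → 4 → 8 → 16 → 32 → 64

64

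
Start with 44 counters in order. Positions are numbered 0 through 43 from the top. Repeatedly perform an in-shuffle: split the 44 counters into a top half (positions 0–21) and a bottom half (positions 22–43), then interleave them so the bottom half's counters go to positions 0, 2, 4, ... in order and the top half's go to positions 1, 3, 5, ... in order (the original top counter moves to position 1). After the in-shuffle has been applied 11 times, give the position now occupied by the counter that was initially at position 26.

Track the counter's position through each in-shuffle:
26 → 8 → 17 → 35 → 26 → 8 → 17 → 35 → 26 → 8 → 17 → 35

35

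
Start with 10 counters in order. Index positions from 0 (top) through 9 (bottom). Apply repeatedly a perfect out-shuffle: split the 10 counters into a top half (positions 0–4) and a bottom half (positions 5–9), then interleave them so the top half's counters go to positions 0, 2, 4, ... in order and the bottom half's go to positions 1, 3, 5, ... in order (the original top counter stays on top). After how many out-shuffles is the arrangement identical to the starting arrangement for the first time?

6

The out-shuffle permutes the 10 positions with cycle lengths [1, 1, 2, 6].
Every counter is home exactly when every cycle has completed a whole number of laps, i.e. after lcm(1, 2, 6) = 6 out-shuffles.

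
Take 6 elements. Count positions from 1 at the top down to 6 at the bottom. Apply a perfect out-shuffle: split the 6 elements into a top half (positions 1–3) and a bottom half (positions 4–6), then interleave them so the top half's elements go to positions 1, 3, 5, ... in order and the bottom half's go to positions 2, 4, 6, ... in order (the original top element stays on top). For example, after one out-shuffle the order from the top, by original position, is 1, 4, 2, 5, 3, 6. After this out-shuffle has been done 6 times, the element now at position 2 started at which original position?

Work backwards from position 2, undoing one out-shuffle at a time:
2 ← 4 ← 5 ← 3 ← 2 ← 4 ← 5
So the element now at position 2 started at position 5.

5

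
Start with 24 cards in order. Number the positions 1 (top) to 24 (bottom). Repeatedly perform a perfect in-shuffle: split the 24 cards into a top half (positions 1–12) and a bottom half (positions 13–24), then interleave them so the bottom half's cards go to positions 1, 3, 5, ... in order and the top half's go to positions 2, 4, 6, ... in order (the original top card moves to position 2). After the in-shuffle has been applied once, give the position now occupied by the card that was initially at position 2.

4

Track the card's position through each in-shuffle:
2 → 4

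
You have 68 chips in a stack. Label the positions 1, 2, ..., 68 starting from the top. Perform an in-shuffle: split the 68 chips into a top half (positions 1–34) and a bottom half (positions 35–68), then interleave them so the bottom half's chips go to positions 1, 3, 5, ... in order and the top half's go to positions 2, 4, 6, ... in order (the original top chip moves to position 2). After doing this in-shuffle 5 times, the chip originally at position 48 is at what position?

18

Track the chip's position through each in-shuffle:
48 → 27 → 54 → 39 → 9 → 18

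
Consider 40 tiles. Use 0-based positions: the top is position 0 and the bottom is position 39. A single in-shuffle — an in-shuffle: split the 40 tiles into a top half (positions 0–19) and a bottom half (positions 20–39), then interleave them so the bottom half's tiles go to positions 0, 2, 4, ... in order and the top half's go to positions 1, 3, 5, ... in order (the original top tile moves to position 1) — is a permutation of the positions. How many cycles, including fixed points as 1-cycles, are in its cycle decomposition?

Trace each unvisited position around until it returns:
(0 1 3 7 15 31 ... len 20) (2 5 11 23 6 13 ... len 20)
2 cycles in total.

2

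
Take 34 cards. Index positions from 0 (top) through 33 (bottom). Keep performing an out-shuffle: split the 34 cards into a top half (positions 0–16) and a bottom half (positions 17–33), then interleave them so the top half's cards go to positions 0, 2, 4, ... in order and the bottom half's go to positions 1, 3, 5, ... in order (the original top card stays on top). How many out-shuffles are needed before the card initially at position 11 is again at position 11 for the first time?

Follow position 11 under repeated out-shuffles:
11 → 22 → 11
It first returns after 2 out-shuffles.

2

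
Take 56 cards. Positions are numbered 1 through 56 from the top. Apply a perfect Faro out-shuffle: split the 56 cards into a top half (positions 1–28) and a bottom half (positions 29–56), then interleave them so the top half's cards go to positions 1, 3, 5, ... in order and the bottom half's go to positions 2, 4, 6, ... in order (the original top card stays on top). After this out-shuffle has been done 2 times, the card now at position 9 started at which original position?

3

Work backwards from position 9, undoing one out-shuffle at a time:
9 ← 5 ← 3
So the card now at position 9 started at position 3.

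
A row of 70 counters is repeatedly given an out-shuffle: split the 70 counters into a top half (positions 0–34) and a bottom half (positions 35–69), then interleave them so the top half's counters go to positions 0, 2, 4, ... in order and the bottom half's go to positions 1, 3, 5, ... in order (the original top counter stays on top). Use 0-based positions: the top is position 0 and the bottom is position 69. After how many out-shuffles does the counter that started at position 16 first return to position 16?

22

Follow position 16 under repeated out-shuffles:
16 → 32 → 64 → 59 → 49 → 29 → 58 → 47 → ... → 16 (length 22)
It first returns after 22 out-shuffles.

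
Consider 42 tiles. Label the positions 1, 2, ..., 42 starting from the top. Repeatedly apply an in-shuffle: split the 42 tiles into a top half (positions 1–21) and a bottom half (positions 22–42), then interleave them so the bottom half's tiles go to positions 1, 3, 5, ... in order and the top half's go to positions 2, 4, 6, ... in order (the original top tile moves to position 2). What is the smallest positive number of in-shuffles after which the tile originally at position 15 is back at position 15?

14

Follow position 15 under repeated in-shuffles:
15 → 30 → 17 → 34 → 25 → 7 → 14 → 28 → 13 → 26 → 9 → 18 → 36 → 29 → 15
It first returns after 14 in-shuffles.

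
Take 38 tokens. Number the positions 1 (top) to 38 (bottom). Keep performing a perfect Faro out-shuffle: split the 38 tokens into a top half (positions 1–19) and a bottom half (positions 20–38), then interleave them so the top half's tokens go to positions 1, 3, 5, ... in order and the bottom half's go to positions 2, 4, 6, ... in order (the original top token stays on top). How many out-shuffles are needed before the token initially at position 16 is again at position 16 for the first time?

Follow position 16 under repeated out-shuffles:
16 → 31 → 24 → 10 → 19 → 37 → 36 → 34 → ... → 16 (length 36)
It first returns after 36 out-shuffles.

36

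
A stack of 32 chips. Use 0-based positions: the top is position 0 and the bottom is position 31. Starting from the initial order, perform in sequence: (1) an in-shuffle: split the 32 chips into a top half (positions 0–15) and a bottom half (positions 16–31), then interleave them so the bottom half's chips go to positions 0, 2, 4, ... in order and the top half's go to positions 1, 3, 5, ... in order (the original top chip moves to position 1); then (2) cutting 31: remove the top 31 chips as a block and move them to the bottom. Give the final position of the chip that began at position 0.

Track the chip from position 0 forward through each operation:
  after op 1 (in-shuffle): 0 → 1
  after op 2 (cut 31): 1 → 2

2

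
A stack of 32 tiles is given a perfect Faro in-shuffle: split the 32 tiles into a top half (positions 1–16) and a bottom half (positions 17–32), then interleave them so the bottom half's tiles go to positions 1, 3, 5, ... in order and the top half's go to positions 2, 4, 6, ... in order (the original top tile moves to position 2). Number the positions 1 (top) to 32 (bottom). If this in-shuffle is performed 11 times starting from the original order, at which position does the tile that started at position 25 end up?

Track the tile's position through each in-shuffle:
25 → 17 → 1 → 2 → 4 → 8 → 16 → 32 → 31 → 29 → 25 → 17

17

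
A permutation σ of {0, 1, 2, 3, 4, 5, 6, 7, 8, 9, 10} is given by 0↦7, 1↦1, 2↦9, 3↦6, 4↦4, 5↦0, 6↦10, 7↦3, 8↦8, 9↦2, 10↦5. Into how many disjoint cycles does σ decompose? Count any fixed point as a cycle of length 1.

5

Cycle decomposition: (0 7 3 6 10 5) (1) (2 9) (4) (8).
5 cycles.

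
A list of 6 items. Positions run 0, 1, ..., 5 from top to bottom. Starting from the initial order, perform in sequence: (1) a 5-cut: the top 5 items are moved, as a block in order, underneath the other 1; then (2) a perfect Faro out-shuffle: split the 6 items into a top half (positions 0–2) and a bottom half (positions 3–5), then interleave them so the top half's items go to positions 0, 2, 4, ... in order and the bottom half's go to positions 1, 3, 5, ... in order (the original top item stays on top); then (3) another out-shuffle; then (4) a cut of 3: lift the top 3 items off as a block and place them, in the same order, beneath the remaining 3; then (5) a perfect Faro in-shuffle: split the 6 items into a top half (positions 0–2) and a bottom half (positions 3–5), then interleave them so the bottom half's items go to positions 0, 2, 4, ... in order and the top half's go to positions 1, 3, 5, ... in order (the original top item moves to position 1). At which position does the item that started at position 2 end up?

4

Track the item from position 2 forward through each operation:
  after op 1 (cut 5): 2 → 3
  after op 2 (out-shuffle): 3 → 1
  after op 3 (out-shuffle): 1 → 2
  after op 4 (cut 3): 2 → 5
  after op 5 (in-shuffle): 5 → 4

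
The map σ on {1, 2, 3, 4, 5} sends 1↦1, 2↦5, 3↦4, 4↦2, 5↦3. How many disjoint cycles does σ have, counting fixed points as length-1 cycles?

2

Cycle decomposition: (1) (2 5 3 4).
2 cycles.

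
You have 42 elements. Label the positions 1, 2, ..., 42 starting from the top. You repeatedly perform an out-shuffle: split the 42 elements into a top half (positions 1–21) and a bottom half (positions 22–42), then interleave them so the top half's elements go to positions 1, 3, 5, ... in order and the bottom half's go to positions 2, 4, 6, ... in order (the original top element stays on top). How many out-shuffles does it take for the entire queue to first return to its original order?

The out-shuffle permutes the 42 positions with cycle lengths [1, 1, 20, 20].
Every element is home exactly when every cycle has completed a whole number of laps, i.e. after lcm(1, 20) = 20 out-shuffles.

20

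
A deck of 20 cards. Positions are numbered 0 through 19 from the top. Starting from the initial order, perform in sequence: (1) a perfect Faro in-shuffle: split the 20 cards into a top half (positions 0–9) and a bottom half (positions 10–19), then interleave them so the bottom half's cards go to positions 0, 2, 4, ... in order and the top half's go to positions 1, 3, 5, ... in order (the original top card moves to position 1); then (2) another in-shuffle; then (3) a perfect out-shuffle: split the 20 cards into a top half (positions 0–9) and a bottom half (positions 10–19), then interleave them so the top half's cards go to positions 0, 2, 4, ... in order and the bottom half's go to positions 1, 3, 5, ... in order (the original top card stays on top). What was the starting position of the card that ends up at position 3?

2

Undo the operations in reverse order, starting from position 3:
  undo op 3 (out-shuffle, from bottom half): 3 ← 11
  undo op 2 (in-shuffle, from top half): 11 ← 5
  undo op 1 (in-shuffle, from top half): 5 ← 2
So the card at position 3 came from original position 2.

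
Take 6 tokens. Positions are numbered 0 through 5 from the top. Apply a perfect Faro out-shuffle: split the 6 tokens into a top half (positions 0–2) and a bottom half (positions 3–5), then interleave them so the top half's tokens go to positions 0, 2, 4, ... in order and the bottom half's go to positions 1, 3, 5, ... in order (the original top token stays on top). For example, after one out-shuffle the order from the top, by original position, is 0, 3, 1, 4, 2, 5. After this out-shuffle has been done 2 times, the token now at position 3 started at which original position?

Work backwards from position 3, undoing one out-shuffle at a time:
3 ← 4 ← 2
So the token now at position 3 started at position 2.

2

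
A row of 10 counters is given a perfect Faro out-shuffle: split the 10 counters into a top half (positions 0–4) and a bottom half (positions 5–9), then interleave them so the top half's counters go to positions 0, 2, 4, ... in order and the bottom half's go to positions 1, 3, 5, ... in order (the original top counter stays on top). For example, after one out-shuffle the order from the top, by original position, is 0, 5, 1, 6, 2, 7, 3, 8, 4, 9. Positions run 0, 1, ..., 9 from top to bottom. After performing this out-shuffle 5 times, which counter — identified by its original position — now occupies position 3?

Work backwards from position 3, undoing one out-shuffle at a time:
3 ← 6 ← 3 ← 6 ← 3 ← 6
So the counter now at position 3 started at position 6.

6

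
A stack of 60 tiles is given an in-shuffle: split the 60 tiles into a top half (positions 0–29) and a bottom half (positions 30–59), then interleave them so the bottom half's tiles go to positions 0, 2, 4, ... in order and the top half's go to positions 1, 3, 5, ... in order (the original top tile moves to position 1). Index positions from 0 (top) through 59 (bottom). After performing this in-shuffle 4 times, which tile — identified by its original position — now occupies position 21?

8

Work backwards from position 21, undoing one in-shuffle at a time:
21 ← 10 ← 35 ← 17 ← 8
So the tile now at position 21 started at position 8.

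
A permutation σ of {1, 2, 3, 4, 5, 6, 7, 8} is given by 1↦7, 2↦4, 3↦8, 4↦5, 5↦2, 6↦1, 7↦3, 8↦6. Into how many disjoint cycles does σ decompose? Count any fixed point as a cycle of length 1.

Cycle decomposition: (1 7 3 8 6) (2 4 5).
2 cycles.

2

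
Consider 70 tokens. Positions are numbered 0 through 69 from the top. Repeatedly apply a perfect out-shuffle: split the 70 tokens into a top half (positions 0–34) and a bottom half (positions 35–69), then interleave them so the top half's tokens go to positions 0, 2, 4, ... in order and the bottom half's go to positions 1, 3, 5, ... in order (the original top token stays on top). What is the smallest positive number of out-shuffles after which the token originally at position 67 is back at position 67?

22

Follow position 67 under repeated out-shuffles:
67 → 65 → 61 → 53 → 37 → 5 → 10 → 20 → ... → 67 (length 22)
It first returns after 22 out-shuffles.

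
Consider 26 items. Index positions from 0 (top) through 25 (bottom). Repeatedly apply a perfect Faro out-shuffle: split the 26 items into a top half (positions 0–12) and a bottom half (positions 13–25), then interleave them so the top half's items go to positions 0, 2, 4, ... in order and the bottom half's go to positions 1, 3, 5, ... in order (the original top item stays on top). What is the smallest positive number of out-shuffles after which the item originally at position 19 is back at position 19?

20

Follow position 19 under repeated out-shuffles:
19 → 13 → 1 → 2 → 4 → 8 → 16 → 7 → 14 → 3 → 6 → 12 → 24 → 23 → 21 → 17 → 9 → 18 → 11 → 22 → 19
It first returns after 20 out-shuffles.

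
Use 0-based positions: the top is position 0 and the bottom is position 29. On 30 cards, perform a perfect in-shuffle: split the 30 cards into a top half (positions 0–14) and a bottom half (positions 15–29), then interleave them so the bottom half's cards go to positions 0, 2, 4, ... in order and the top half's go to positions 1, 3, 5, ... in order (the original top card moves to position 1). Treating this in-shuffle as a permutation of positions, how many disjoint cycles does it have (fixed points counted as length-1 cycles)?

6

Trace each unvisited position around until it returns:
(0 1 3 7 15) (2 5 11 23 16) (4 9 19 8 17) (6 13 27 24 18) (10 21 12 25 20) (14 29 28 26 22)
6 cycles in total.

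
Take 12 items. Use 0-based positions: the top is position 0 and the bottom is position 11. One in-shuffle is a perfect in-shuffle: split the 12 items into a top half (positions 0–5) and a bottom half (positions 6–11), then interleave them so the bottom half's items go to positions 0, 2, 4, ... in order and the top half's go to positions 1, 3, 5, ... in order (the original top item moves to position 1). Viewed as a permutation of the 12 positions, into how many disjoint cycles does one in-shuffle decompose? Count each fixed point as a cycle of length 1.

Trace each unvisited position around until it returns:
(0 1 3 7 2 5 ... len 12)
1 cycle in total.

1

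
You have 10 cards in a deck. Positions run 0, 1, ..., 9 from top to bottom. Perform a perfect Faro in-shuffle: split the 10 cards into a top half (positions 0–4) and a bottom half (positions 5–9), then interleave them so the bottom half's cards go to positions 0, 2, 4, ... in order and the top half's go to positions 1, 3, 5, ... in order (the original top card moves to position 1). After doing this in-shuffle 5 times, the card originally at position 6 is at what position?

3

Track the card's position through each in-shuffle:
6 → 2 → 5 → 0 → 1 → 3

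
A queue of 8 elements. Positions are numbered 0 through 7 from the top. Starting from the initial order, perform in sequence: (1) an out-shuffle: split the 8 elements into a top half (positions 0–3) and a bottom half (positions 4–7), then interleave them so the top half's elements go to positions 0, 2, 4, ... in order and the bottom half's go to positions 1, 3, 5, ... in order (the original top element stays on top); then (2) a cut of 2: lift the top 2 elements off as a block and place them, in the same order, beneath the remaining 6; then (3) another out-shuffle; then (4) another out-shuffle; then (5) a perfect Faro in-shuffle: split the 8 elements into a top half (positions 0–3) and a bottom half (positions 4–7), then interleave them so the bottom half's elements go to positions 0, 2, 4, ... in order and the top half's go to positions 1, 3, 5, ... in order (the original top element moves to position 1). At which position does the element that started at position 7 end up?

4

Track the element from position 7 forward through each operation:
  after op 1 (out-shuffle): 7 → 7
  after op 2 (cut 2): 7 → 5
  after op 3 (out-shuffle): 5 → 3
  after op 4 (out-shuffle): 3 → 6
  after op 5 (in-shuffle): 6 → 4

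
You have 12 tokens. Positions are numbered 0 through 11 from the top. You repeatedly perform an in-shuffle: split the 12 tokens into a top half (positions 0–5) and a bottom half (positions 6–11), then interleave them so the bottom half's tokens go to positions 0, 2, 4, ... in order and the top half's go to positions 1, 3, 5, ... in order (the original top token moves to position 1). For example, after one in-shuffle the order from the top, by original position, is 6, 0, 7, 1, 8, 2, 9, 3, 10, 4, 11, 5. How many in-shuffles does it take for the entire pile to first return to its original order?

12

The in-shuffle permutes the 12 positions with cycle lengths [12].
Every token is home exactly when every cycle has completed a whole number of laps, i.e. after lcm(12) = 12 in-shuffles.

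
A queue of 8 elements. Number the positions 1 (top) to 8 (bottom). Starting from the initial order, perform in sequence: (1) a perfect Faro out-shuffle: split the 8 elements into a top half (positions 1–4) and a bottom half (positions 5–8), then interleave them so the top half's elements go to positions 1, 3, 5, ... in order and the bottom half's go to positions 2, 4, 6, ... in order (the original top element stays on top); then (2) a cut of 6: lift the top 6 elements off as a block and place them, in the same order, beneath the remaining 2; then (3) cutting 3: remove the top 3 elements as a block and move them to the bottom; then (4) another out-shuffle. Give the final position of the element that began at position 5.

Track the element from position 5 forward through each operation:
  after op 1 (out-shuffle): 5 → 2
  after op 2 (cut 6): 2 → 4
  after op 3 (cut 3): 4 → 1
  after op 4 (out-shuffle): 1 → 1

1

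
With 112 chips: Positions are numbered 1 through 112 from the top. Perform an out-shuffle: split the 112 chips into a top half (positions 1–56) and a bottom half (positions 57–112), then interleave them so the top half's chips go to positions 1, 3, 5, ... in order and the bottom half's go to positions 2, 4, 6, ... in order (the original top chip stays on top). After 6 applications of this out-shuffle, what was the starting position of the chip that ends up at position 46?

Work backwards from position 46, undoing one out-shuffle at a time:
46 ← 79 ← 40 ← 76 ← 94 ← 103 ← 52
So the chip now at position 46 started at position 52.

52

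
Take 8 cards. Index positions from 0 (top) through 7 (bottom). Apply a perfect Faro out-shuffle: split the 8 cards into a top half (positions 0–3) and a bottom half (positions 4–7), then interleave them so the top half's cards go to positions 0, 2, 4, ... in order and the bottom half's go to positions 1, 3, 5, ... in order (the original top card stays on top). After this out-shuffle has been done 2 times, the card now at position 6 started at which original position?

Work backwards from position 6, undoing one out-shuffle at a time:
6 ← 3 ← 5
So the card now at position 6 started at position 5.

5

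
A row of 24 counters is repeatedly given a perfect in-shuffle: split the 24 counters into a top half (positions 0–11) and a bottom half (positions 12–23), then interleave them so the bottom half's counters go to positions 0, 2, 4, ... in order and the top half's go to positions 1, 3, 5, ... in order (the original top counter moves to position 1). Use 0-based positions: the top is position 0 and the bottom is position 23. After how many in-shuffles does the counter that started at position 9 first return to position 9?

4

Follow position 9 under repeated in-shuffles:
9 → 19 → 14 → 4 → 9
It first returns after 4 in-shuffles.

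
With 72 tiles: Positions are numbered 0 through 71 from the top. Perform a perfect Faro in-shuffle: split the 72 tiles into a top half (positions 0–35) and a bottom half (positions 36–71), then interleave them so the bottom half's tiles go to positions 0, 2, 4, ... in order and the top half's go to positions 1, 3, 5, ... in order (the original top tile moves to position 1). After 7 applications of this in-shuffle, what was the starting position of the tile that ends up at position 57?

Work backwards from position 57, undoing one in-shuffle at a time:
57 ← 28 ← 50 ← 61 ← 30 ← 51 ← 25 ← 12
So the tile now at position 57 started at position 12.

12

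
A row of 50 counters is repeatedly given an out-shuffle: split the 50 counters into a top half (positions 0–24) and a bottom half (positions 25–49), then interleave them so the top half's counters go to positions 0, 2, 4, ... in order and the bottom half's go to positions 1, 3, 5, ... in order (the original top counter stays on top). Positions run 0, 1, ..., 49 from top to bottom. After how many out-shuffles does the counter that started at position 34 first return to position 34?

21

Follow position 34 under repeated out-shuffles:
34 → 19 → 38 → 27 → 5 → 10 → 20 → 40 → ... → 34 (length 21)
It first returns after 21 out-shuffles.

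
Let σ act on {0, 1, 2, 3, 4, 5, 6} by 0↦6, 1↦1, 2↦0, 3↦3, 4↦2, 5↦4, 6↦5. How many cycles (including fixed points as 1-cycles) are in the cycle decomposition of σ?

3

Cycle decomposition: (0 6 5 4 2) (1) (3).
3 cycles.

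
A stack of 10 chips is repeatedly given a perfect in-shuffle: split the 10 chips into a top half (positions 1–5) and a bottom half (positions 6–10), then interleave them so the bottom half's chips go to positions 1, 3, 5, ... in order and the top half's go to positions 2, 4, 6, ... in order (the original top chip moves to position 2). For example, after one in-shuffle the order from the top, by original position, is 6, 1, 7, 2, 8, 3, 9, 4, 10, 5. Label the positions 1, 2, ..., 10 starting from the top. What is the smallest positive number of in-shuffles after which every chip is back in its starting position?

The in-shuffle permutes the 10 positions with cycle lengths [10].
Every chip is home exactly when every cycle has completed a whole number of laps, i.e. after lcm(10) = 10 in-shuffles.

10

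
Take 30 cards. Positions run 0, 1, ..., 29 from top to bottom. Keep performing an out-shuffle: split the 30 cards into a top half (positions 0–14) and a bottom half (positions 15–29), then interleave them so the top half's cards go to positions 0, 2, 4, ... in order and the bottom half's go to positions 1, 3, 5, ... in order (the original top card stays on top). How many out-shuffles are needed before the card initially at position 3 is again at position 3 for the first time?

Follow position 3 under repeated out-shuffles:
3 → 6 → 12 → 24 → 19 → 9 → 18 → 7 → ... → 3 (length 28)
It first returns after 28 out-shuffles.

28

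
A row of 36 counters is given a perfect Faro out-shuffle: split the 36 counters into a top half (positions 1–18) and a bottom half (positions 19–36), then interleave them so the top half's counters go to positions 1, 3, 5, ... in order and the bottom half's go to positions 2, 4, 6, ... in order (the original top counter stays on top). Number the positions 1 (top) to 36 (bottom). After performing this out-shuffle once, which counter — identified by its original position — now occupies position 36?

36

Work backwards from position 36, undoing one out-shuffle at a time:
36 ← 36
So the counter now at position 36 started at position 36.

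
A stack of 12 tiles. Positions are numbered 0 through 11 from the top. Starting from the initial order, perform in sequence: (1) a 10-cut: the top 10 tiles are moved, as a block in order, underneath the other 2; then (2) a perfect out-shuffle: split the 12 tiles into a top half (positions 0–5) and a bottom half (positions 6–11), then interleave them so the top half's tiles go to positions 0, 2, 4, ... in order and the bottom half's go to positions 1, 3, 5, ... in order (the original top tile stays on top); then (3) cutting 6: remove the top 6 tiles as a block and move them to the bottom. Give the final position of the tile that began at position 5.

9

Track the tile from position 5 forward through each operation:
  after op 1 (cut 10): 5 → 7
  after op 2 (out-shuffle): 7 → 3
  after op 3 (cut 6): 3 → 9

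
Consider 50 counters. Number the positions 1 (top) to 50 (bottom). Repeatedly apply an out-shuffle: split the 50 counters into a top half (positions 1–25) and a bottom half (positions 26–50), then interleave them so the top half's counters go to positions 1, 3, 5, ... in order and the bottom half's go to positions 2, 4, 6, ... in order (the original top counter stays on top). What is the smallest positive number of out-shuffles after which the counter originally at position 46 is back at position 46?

Follow position 46 under repeated out-shuffles:
46 → 42 → 34 → 18 → 35 → 20 → 39 → 28 → ... → 46 (length 21)
It first returns after 21 out-shuffles.

21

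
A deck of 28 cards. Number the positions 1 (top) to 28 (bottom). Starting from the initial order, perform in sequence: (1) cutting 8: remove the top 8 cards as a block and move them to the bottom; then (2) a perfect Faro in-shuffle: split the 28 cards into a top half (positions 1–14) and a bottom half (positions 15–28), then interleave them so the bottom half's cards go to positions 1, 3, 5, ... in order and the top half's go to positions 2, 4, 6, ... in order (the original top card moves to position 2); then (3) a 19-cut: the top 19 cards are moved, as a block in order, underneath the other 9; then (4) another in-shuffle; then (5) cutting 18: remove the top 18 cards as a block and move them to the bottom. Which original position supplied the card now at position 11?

11

Undo the operations in reverse order, starting from position 11:
  undo op 5 (cut 18): 11 ← 1
  undo op 4 (in-shuffle, from bottom half): 1 ← 15
  undo op 3 (cut 19): 15 ← 6
  undo op 2 (in-shuffle, from top half): 6 ← 3
  undo op 1 (cut 8): 3 ← 11
So the card at position 11 came from original position 11.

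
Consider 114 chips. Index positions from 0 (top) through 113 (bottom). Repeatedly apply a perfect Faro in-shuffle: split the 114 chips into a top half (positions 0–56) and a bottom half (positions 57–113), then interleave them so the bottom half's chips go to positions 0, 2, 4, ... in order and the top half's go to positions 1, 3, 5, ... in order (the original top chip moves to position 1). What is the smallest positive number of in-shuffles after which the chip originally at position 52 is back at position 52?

44

Follow position 52 under repeated in-shuffles:
52 → 105 → 96 → 78 → 42 → 85 → 56 → 113 → ... → 52 (length 44)
It first returns after 44 in-shuffles.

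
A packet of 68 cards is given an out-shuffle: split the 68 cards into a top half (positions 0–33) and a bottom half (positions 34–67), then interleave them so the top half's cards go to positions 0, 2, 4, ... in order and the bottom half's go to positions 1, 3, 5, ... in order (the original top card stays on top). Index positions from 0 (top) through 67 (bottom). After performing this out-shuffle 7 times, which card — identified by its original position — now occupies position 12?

Work backwards from position 12, undoing one out-shuffle at a time:
12 ← 6 ← 3 ← 35 ← 51 ← 59 ← 63 ← 65
So the card now at position 12 started at position 65.

65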